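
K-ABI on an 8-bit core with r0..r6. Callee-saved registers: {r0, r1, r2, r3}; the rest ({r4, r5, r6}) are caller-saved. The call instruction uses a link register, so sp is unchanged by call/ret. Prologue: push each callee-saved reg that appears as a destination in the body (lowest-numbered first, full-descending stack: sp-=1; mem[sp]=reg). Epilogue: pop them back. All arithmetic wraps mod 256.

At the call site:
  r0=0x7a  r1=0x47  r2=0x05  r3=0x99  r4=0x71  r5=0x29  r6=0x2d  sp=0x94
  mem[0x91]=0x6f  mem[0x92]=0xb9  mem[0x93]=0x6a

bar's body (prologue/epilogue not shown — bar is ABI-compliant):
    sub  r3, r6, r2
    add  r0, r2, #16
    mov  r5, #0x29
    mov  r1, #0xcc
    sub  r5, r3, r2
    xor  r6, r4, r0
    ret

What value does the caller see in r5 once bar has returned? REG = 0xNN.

REG = 0x23

prologue: push r0 → mem[0x93]=0x7a, sp=0x93
prologue: push r1 → mem[0x92]=0x47, sp=0x92
prologue: push r3 → mem[0x91]=0x99, sp=0x91
body[0] sub  r3, r6, r2 → r3=0x28
body[1] add  r0, r2, #16 → r0=0x15
body[2] mov  r5, #0x29 → r5=0x29
body[3] mov  r1, #0xcc → r1=0xcc
body[4] sub  r5, r3, r2 → r5=0x23
body[5] xor  r6, r4, r0 → r6=0x64
epilogue: pop r3=0x99, sp=0x92
epilogue: pop r1=0x47, sp=0x93
epilogue: pop r0=0x7a, sp=0x94
r5 is caller-saved → body value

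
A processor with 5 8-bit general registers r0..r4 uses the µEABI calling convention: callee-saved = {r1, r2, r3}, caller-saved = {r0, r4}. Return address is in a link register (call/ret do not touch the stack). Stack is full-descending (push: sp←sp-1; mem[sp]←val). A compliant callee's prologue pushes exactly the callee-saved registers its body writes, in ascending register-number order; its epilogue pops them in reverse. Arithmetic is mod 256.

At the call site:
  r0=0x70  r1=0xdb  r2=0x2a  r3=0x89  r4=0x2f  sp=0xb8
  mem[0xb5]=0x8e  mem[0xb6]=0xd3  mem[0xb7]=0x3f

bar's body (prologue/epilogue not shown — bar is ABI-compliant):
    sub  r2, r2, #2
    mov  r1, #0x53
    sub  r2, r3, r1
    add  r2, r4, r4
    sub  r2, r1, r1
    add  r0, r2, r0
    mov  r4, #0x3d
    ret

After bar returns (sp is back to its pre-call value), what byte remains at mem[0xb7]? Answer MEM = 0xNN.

MEM = 0xdb

prologue: push r1 → mem[0xb7]=0xdb, sp=0xb7
prologue: push r2 → mem[0xb6]=0x2a, sp=0xb6
body[0] sub  r2, r2, #2 → r2=0x28
body[1] mov  r1, #0x53 → r1=0x53
body[2] sub  r2, r3, r1 → r2=0x36
body[3] add  r2, r4, r4 → r2=0x5e
body[4] sub  r2, r1, r1 → r2=0x00
body[5] add  r0, r2, r0 → r0=0x70
body[6] mov  r4, #0x3d → r4=0x3d
epilogue: pop r2=0x2a, sp=0xb7
epilogue: pop r1=0xdb, sp=0xb8
prologue pushed ['r1', 'r2'] at ['0xb7', '0xb6']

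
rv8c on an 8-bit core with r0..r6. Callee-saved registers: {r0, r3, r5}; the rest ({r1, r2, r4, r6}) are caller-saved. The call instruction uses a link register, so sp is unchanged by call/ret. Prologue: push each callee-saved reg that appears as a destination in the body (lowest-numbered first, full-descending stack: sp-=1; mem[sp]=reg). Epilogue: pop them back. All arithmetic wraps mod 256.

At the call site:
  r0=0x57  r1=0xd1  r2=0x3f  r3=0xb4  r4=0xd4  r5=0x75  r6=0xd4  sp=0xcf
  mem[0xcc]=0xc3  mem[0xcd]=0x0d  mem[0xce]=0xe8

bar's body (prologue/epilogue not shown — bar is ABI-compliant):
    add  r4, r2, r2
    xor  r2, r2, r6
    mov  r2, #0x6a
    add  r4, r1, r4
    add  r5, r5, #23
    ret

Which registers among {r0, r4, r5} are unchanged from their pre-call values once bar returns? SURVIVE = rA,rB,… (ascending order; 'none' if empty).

prologue: push r5 → mem[0xce]=0x75, sp=0xce
body[0] add  r4, r2, r2 → r4=0x7e
body[1] xor  r2, r2, r6 → r2=0xeb
body[2] mov  r2, #0x6a → r2=0x6a
body[3] add  r4, r1, r4 → r4=0x4f
body[4] add  r5, r5, #23 → r5=0x8c
epilogue: pop r5=0x75, sp=0xcf
r0: callee-saved, written=False
r4: caller-saved, written=True
r5: callee-saved, written=True

SURVIVE = r0,r5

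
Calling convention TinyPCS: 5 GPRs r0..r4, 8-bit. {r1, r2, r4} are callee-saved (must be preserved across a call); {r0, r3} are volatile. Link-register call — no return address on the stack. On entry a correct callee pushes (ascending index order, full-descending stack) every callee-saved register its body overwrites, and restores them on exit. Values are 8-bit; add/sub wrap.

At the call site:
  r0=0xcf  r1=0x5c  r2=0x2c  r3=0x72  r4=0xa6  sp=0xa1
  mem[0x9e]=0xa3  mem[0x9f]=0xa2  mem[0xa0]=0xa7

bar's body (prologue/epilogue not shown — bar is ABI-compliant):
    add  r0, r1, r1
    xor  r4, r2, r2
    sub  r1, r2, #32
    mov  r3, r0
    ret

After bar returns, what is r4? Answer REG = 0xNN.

REG = 0xa6

prologue: push r1 → mem[0xa0]=0x5c, sp=0xa0
prologue: push r4 → mem[0x9f]=0xa6, sp=0x9f
body[0] add  r0, r1, r1 → r0=0xb8
body[1] xor  r4, r2, r2 → r4=0x00
body[2] sub  r1, r2, #32 → r1=0x0c
body[3] mov  r3, r0 → r3=0xb8
epilogue: pop r4=0xa6, sp=0xa0
epilogue: pop r1=0x5c, sp=0xa1
r4 is callee-saved → restored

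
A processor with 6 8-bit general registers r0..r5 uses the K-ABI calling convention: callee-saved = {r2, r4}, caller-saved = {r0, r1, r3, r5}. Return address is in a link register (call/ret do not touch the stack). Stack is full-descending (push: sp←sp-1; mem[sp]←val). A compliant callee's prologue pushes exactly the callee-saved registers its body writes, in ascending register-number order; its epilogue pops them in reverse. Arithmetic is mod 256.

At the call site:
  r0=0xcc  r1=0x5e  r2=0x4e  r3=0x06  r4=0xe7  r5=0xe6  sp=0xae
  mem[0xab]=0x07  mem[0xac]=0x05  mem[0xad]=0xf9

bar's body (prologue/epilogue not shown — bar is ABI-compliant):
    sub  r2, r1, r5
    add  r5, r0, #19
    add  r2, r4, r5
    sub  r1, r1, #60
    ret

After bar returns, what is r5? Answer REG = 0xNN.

REG = 0xdf

prologue: push r2 -> mem[0xad]=0x4e, sp=0xad
body[0] sub  r2, r1, r5 -> r2=0x78
body[1] add  r5, r0, #19 -> r5=0xdf
body[2] add  r2, r4, r5 -> r2=0xc6
body[3] sub  r1, r1, #60 -> r1=0x22
epilogue: pop r2=0x4e, sp=0xae
r5 is caller-saved -> body value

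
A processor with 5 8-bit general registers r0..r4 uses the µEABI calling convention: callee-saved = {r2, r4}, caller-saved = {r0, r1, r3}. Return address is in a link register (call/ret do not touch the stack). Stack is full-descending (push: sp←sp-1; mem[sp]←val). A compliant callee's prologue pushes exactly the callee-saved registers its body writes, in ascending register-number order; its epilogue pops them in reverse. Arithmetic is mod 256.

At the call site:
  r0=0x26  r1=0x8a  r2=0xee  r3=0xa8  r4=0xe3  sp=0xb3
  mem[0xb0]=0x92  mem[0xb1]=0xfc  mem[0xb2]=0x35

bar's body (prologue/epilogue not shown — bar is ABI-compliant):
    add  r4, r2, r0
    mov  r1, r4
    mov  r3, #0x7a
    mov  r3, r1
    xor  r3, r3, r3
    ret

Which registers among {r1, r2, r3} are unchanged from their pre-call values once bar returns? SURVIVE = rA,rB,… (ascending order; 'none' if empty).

prologue: push r4 → mem[0xb2]=0xe3, sp=0xb2
body[0] add  r4, r2, r0 → r4=0x14
body[1] mov  r1, r4 → r1=0x14
body[2] mov  r3, #0x7a → r3=0x7a
body[3] mov  r3, r1 → r3=0x14
body[4] xor  r3, r3, r3 → r3=0x00
epilogue: pop r4=0xe3, sp=0xb3
r1: caller-saved, written=True
r2: callee-saved, written=False
r3: caller-saved, written=True

SURVIVE = r2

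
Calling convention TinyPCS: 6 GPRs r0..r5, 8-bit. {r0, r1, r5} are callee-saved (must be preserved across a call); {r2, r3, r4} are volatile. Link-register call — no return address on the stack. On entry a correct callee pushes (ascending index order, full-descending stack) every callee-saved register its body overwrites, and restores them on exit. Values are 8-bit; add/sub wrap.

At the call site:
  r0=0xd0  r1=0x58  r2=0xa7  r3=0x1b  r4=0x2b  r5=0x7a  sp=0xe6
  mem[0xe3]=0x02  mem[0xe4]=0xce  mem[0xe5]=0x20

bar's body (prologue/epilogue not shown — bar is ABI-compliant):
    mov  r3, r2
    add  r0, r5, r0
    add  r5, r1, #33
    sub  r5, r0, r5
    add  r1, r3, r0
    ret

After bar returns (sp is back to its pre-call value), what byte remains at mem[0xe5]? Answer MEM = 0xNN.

MEM = 0xd0

prologue: push r0 -> mem[0xe5]=0xd0, sp=0xe5
prologue: push r1 -> mem[0xe4]=0x58, sp=0xe4
prologue: push r5 -> mem[0xe3]=0x7a, sp=0xe3
body[0] mov  r3, r2 -> r3=0xa7
body[1] add  r0, r5, r0 -> r0=0x4a
body[2] add  r5, r1, #33 -> r5=0x79
body[3] sub  r5, r0, r5 -> r5=0xd1
body[4] add  r1, r3, r0 -> r1=0xf1
epilogue: pop r5=0x7a, sp=0xe4
epilogue: pop r1=0x58, sp=0xe5
epilogue: pop r0=0xd0, sp=0xe6
prologue pushed ['r0', 'r1', 'r5'] at ['0xe5', '0xe4', '0xe3']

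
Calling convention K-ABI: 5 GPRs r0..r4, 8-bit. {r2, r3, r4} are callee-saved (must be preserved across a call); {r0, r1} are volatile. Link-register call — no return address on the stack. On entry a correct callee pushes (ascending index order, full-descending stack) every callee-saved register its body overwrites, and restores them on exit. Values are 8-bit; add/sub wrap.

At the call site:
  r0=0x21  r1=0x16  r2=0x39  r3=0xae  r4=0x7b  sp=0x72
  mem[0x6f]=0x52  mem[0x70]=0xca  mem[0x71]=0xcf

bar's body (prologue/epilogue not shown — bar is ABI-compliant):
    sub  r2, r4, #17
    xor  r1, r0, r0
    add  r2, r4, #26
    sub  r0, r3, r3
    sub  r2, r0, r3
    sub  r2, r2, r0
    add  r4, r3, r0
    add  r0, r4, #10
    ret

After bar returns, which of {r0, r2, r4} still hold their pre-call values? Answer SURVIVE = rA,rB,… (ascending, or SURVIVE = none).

prologue: push r2 → mem[0x71]=0x39, sp=0x71
prologue: push r4 → mem[0x70]=0x7b, sp=0x70
body[0] sub  r2, r4, #17 → r2=0x6a
body[1] xor  r1, r0, r0 → r1=0x00
body[2] add  r2, r4, #26 → r2=0x95
body[3] sub  r0, r3, r3 → r0=0x00
body[4] sub  r2, r0, r3 → r2=0x52
body[5] sub  r2, r2, r0 → r2=0x52
body[6] add  r4, r3, r0 → r4=0xae
body[7] add  r0, r4, #10 → r0=0xb8
epilogue: pop r4=0x7b, sp=0x71
epilogue: pop r2=0x39, sp=0x72
r0: caller-saved, written=True
r2: callee-saved, written=True
r4: callee-saved, written=True

SURVIVE = r2,r4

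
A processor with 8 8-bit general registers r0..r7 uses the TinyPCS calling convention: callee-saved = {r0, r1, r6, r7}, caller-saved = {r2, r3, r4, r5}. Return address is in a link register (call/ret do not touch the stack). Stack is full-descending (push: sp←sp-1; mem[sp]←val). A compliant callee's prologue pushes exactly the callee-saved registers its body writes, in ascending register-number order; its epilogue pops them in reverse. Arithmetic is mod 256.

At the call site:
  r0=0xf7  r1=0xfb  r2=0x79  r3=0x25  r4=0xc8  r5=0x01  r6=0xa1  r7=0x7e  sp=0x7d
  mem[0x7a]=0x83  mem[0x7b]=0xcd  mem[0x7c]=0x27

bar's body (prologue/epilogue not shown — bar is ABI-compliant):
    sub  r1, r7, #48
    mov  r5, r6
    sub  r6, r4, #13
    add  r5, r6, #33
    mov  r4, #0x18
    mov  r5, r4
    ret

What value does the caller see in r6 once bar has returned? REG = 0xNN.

REG = 0xa1

prologue: push r1 → mem[0x7c]=0xfb, sp=0x7c
prologue: push r6 → mem[0x7b]=0xa1, sp=0x7b
body[0] sub  r1, r7, #48 → r1=0x4e
body[1] mov  r5, r6 → r5=0xa1
body[2] sub  r6, r4, #13 → r6=0xbb
body[3] add  r5, r6, #33 → r5=0xdc
body[4] mov  r4, #0x18 → r4=0x18
body[5] mov  r5, r4 → r5=0x18
epilogue: pop r6=0xa1, sp=0x7c
epilogue: pop r1=0xfb, sp=0x7d
r6 is callee-saved → restored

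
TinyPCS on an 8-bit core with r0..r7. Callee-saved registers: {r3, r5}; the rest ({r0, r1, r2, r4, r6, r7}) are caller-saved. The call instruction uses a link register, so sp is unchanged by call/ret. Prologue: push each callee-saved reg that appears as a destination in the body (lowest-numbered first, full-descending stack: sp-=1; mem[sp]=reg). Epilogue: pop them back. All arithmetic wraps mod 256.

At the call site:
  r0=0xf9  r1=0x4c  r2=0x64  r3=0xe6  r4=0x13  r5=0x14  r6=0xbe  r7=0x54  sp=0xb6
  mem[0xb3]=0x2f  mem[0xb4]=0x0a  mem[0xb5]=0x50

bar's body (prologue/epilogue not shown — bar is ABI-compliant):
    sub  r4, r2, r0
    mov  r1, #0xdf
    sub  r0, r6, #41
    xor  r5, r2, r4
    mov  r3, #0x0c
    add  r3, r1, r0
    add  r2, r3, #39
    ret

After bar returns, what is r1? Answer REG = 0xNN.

prologue: push r3 -> mem[0xb5]=0xe6, sp=0xb5
prologue: push r5 -> mem[0xb4]=0x14, sp=0xb4
body[0] sub  r4, r2, r0 -> r4=0x6b
body[1] mov  r1, #0xdf -> r1=0xdf
body[2] sub  r0, r6, #41 -> r0=0x95
body[3] xor  r5, r2, r4 -> r5=0x0f
body[4] mov  r3, #0x0c -> r3=0x0c
body[5] add  r3, r1, r0 -> r3=0x74
body[6] add  r2, r3, #39 -> r2=0x9b
epilogue: pop r5=0x14, sp=0xb5
epilogue: pop r3=0xe6, sp=0xb6
r1 is caller-saved -> body value

REG = 0xdf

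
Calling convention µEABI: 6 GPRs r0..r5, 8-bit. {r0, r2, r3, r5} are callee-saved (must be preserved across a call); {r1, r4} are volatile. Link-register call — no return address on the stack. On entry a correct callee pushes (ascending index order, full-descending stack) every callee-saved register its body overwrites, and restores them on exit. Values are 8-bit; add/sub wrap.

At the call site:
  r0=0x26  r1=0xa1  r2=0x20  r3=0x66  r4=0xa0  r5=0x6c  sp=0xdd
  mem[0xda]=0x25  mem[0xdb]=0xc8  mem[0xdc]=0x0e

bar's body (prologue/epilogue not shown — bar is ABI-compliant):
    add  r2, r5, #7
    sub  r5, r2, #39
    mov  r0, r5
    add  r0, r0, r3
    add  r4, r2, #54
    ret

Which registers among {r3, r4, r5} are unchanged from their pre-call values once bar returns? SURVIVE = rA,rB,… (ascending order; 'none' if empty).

SURVIVE = r3,r5

prologue: push r0 -> mem[0xdc]=0x26, sp=0xdc
prologue: push r2 -> mem[0xdb]=0x20, sp=0xdb
prologue: push r5 -> mem[0xda]=0x6c, sp=0xda
body[0] add  r2, r5, #7 -> r2=0x73
body[1] sub  r5, r2, #39 -> r5=0x4c
body[2] mov  r0, r5 -> r0=0x4c
body[3] add  r0, r0, r3 -> r0=0xb2
body[4] add  r4, r2, #54 -> r4=0xa9
epilogue: pop r5=0x6c, sp=0xdb
epilogue: pop r2=0x20, sp=0xdc
epilogue: pop r0=0x26, sp=0xdd
r3: callee-saved, written=False
r4: caller-saved, written=True
r5: callee-saved, written=True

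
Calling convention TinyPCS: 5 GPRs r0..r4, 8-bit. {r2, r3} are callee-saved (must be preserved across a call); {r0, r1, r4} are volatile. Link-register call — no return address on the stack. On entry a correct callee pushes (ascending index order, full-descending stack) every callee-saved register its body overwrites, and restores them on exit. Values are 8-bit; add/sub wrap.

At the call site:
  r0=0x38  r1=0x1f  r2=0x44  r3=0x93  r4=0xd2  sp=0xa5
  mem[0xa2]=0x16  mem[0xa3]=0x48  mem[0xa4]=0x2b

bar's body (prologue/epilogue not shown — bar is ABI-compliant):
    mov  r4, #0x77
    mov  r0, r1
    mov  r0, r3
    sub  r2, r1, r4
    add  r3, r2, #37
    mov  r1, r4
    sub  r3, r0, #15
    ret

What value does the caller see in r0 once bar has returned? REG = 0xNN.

REG = 0x93

prologue: push r2 → mem[0xa4]=0x44, sp=0xa4
prologue: push r3 → mem[0xa3]=0x93, sp=0xa3
body[0] mov  r4, #0x77 → r4=0x77
body[1] mov  r0, r1 → r0=0x1f
body[2] mov  r0, r3 → r0=0x93
body[3] sub  r2, r1, r4 → r2=0xa8
body[4] add  r3, r2, #37 → r3=0xcd
body[5] mov  r1, r4 → r1=0x77
body[6] sub  r3, r0, #15 → r3=0x84
epilogue: pop r3=0x93, sp=0xa4
epilogue: pop r2=0x44, sp=0xa5
r0 is caller-saved → body value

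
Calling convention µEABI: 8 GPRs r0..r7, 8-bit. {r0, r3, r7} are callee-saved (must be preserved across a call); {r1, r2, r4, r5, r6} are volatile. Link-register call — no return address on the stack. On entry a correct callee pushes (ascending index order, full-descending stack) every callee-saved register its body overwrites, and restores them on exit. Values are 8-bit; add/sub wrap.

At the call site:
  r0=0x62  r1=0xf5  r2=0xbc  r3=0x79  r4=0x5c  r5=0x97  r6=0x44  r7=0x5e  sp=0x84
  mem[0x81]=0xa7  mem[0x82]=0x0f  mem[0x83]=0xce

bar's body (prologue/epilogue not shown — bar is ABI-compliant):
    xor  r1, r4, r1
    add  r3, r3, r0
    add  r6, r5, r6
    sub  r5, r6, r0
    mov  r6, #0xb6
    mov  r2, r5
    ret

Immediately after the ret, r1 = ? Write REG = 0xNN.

REG = 0xa9

prologue: push r3 -> mem[0x83]=0x79, sp=0x83
body[0] xor  r1, r4, r1 -> r1=0xa9
body[1] add  r3, r3, r0 -> r3=0xdb
body[2] add  r6, r5, r6 -> r6=0xdb
body[3] sub  r5, r6, r0 -> r5=0x79
body[4] mov  r6, #0xb6 -> r6=0xb6
body[5] mov  r2, r5 -> r2=0x79
epilogue: pop r3=0x79, sp=0x84
r1 is caller-saved -> body value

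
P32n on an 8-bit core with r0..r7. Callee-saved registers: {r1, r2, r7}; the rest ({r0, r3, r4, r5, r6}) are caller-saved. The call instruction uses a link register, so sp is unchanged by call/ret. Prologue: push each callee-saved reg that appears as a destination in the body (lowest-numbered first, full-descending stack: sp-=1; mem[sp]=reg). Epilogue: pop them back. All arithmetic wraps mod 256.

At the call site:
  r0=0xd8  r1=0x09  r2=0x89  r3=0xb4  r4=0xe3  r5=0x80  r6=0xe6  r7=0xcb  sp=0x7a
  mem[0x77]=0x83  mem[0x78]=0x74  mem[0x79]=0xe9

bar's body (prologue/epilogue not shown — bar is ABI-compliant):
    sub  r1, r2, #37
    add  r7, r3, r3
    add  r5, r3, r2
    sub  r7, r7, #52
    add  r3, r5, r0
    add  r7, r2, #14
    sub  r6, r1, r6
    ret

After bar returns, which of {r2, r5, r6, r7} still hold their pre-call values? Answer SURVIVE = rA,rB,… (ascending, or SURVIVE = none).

prologue: push r1 -> mem[0x79]=0x09, sp=0x79
prologue: push r7 -> mem[0x78]=0xcb, sp=0x78
body[0] sub  r1, r2, #37 -> r1=0x64
body[1] add  r7, r3, r3 -> r7=0x68
body[2] add  r5, r3, r2 -> r5=0x3d
body[3] sub  r7, r7, #52 -> r7=0x34
body[4] add  r3, r5, r0 -> r3=0x15
body[5] add  r7, r2, #14 -> r7=0x97
body[6] sub  r6, r1, r6 -> r6=0x7e
epilogue: pop r7=0xcb, sp=0x79
epilogue: pop r1=0x09, sp=0x7a
r2: callee-saved, written=False
r5: caller-saved, written=True
r6: caller-saved, written=True
r7: callee-saved, written=True

SURVIVE = r2,r7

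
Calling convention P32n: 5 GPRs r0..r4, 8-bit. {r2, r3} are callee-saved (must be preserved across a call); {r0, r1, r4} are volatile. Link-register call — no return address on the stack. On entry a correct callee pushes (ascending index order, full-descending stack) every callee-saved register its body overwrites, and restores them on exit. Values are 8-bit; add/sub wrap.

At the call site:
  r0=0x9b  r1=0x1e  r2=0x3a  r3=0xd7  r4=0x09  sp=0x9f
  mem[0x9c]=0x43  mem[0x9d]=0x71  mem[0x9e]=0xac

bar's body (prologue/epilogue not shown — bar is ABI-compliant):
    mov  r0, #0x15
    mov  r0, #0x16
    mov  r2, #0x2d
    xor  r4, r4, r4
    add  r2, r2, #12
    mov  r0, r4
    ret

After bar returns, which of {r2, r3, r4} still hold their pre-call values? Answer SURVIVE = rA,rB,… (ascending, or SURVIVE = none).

prologue: push r2 → mem[0x9e]=0x3a, sp=0x9e
body[0] mov  r0, #0x15 → r0=0x15
body[1] mov  r0, #0x16 → r0=0x16
body[2] mov  r2, #0x2d → r2=0x2d
body[3] xor  r4, r4, r4 → r4=0x00
body[4] add  r2, r2, #12 → r2=0x39
body[5] mov  r0, r4 → r0=0x00
epilogue: pop r2=0x3a, sp=0x9f
r2: callee-saved, written=True
r3: callee-saved, written=False
r4: caller-saved, written=True

SURVIVE = r2,r3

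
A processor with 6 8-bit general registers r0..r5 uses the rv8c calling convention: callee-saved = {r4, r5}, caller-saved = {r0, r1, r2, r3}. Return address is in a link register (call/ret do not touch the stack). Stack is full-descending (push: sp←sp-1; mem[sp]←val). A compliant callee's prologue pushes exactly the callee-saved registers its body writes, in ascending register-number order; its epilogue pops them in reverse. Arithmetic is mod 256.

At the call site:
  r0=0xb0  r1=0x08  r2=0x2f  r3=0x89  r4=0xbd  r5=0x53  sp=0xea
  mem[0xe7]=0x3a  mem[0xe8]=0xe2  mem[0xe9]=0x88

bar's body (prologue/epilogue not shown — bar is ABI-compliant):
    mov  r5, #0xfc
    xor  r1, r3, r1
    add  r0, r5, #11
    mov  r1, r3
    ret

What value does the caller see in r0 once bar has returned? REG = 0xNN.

REG = 0x07

prologue: push r5 -> mem[0xe9]=0x53, sp=0xe9
body[0] mov  r5, #0xfc -> r5=0xfc
body[1] xor  r1, r3, r1 -> r1=0x81
body[2] add  r0, r5, #11 -> r0=0x07
body[3] mov  r1, r3 -> r1=0x89
epilogue: pop r5=0x53, sp=0xea
r0 is caller-saved -> body value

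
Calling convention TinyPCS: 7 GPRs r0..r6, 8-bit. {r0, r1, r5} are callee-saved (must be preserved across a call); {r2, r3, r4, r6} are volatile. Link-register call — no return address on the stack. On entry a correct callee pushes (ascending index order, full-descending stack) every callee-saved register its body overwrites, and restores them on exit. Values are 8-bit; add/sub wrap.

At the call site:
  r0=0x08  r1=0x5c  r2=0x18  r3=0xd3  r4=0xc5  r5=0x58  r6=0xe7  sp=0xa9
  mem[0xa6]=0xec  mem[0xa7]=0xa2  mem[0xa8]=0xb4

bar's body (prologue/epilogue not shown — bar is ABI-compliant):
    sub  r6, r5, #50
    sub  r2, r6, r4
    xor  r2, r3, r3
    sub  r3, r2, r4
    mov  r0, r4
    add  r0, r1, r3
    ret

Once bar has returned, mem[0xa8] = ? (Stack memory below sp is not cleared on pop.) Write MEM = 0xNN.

prologue: push r0 -> mem[0xa8]=0x08, sp=0xa8
body[0] sub  r6, r5, #50 -> r6=0x26
body[1] sub  r2, r6, r4 -> r2=0x61
body[2] xor  r2, r3, r3 -> r2=0x00
body[3] sub  r3, r2, r4 -> r3=0x3b
body[4] mov  r0, r4 -> r0=0xc5
body[5] add  r0, r1, r3 -> r0=0x97
epilogue: pop r0=0x08, sp=0xa9
prologue pushed ['r0'] at ['0xa8']

MEM = 0x08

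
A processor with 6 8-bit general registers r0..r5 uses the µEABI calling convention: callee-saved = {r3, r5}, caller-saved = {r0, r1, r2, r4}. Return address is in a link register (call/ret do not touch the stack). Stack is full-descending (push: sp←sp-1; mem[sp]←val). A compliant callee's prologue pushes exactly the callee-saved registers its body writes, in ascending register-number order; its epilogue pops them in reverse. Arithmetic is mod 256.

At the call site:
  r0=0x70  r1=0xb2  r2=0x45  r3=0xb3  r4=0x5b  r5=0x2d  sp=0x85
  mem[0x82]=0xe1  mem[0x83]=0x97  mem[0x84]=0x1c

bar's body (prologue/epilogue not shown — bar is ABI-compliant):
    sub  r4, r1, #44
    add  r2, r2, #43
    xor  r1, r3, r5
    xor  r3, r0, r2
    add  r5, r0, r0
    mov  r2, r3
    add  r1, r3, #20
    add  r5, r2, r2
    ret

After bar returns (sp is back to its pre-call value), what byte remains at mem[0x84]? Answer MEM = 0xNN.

prologue: push r3 -> mem[0x84]=0xb3, sp=0x84
prologue: push r5 -> mem[0x83]=0x2d, sp=0x83
body[0] sub  r4, r1, #44 -> r4=0x86
body[1] add  r2, r2, #43 -> r2=0x70
body[2] xor  r1, r3, r5 -> r1=0x9e
body[3] xor  r3, r0, r2 -> r3=0x00
body[4] add  r5, r0, r0 -> r5=0xe0
body[5] mov  r2, r3 -> r2=0x00
body[6] add  r1, r3, #20 -> r1=0x14
body[7] add  r5, r2, r2 -> r5=0x00
epilogue: pop r5=0x2d, sp=0x84
epilogue: pop r3=0xb3, sp=0x85
prologue pushed ['r3', 'r5'] at ['0x84', '0x83']

MEM = 0xb3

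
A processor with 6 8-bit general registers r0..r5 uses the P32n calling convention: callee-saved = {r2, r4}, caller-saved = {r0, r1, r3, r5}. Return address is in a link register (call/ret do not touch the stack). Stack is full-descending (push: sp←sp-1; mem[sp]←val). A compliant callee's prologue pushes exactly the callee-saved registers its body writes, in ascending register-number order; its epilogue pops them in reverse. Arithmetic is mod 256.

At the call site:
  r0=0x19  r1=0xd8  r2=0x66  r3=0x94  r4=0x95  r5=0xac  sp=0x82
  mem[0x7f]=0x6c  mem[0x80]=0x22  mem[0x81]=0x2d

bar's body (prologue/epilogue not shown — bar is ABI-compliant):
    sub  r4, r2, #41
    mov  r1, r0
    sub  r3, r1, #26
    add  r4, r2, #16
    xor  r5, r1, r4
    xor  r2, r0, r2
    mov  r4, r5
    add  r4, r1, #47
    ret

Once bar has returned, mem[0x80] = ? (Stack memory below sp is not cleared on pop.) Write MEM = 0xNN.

prologue: push r2 → mem[0x81]=0x66, sp=0x81
prologue: push r4 → mem[0x80]=0x95, sp=0x80
body[0] sub  r4, r2, #41 → r4=0x3d
body[1] mov  r1, r0 → r1=0x19
body[2] sub  r3, r1, #26 → r3=0xff
body[3] add  r4, r2, #16 → r4=0x76
body[4] xor  r5, r1, r4 → r5=0x6f
body[5] xor  r2, r0, r2 → r2=0x7f
body[6] mov  r4, r5 → r4=0x6f
body[7] add  r4, r1, #47 → r4=0x48
epilogue: pop r4=0x95, sp=0x81
epilogue: pop r2=0x66, sp=0x82
prologue pushed ['r2', 'r4'] at ['0x81', '0x80']

MEM = 0x95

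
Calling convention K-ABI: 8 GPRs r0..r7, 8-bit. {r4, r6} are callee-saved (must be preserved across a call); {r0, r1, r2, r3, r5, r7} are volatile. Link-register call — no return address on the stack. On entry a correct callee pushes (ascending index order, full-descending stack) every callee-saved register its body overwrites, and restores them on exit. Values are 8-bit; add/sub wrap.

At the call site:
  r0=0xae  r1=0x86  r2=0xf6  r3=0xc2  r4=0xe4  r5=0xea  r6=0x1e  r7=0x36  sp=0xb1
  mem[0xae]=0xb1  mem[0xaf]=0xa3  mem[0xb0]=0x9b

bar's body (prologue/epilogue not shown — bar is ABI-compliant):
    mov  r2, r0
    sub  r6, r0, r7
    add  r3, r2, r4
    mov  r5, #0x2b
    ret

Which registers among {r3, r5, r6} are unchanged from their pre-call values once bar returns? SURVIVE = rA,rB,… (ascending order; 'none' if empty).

SURVIVE = r6

prologue: push r6 → mem[0xb0]=0x1e, sp=0xb0
body[0] mov  r2, r0 → r2=0xae
body[1] sub  r6, r0, r7 → r6=0x78
body[2] add  r3, r2, r4 → r3=0x92
body[3] mov  r5, #0x2b → r5=0x2b
epilogue: pop r6=0x1e, sp=0xb1
r3: caller-saved, written=True
r5: caller-saved, written=True
r6: callee-saved, written=True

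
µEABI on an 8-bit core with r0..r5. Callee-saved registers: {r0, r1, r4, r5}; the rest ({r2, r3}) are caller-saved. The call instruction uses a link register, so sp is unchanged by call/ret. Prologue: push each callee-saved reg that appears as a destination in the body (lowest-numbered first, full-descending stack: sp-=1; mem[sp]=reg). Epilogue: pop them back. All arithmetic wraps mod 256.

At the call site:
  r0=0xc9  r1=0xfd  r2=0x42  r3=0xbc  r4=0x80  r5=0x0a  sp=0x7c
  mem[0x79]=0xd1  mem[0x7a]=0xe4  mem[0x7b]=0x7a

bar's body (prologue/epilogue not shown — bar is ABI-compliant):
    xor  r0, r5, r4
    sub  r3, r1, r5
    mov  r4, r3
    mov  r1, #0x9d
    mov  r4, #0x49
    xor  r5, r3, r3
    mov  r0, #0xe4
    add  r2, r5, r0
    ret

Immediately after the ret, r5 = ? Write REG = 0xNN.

prologue: push r0 -> mem[0x7b]=0xc9, sp=0x7b
prologue: push r1 -> mem[0x7a]=0xfd, sp=0x7a
prologue: push r4 -> mem[0x79]=0x80, sp=0x79
prologue: push r5 -> mem[0x78]=0x0a, sp=0x78
body[0] xor  r0, r5, r4 -> r0=0x8a
body[1] sub  r3, r1, r5 -> r3=0xf3
body[2] mov  r4, r3 -> r4=0xf3
body[3] mov  r1, #0x9d -> r1=0x9d
body[4] mov  r4, #0x49 -> r4=0x49
body[5] xor  r5, r3, r3 -> r5=0x00
body[6] mov  r0, #0xe4 -> r0=0xe4
body[7] add  r2, r5, r0 -> r2=0xe4
epilogue: pop r5=0x0a, sp=0x79
epilogue: pop r4=0x80, sp=0x7a
epilogue: pop r1=0xfd, sp=0x7b
epilogue: pop r0=0xc9, sp=0x7c
r5 is callee-saved -> restored

REG = 0x0a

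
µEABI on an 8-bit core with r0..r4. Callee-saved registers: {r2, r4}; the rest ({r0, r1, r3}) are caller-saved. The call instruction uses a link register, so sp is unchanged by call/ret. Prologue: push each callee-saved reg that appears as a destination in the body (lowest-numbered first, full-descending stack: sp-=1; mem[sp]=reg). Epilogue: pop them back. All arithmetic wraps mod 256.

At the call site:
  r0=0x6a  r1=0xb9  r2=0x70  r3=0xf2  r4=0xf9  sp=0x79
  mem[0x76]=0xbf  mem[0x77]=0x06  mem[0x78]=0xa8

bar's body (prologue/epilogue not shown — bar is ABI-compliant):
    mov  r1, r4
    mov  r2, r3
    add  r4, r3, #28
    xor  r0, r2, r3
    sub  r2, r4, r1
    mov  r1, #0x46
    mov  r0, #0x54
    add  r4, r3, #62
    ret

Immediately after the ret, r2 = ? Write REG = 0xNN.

REG = 0x70

prologue: push r2 -> mem[0x78]=0x70, sp=0x78
prologue: push r4 -> mem[0x77]=0xf9, sp=0x77
body[0] mov  r1, r4 -> r1=0xf9
body[1] mov  r2, r3 -> r2=0xf2
body[2] add  r4, r3, #28 -> r4=0x0e
body[3] xor  r0, r2, r3 -> r0=0x00
body[4] sub  r2, r4, r1 -> r2=0x15
body[5] mov  r1, #0x46 -> r1=0x46
body[6] mov  r0, #0x54 -> r0=0x54
body[7] add  r4, r3, #62 -> r4=0x30
epilogue: pop r4=0xf9, sp=0x78
epilogue: pop r2=0x70, sp=0x79
r2 is callee-saved -> restored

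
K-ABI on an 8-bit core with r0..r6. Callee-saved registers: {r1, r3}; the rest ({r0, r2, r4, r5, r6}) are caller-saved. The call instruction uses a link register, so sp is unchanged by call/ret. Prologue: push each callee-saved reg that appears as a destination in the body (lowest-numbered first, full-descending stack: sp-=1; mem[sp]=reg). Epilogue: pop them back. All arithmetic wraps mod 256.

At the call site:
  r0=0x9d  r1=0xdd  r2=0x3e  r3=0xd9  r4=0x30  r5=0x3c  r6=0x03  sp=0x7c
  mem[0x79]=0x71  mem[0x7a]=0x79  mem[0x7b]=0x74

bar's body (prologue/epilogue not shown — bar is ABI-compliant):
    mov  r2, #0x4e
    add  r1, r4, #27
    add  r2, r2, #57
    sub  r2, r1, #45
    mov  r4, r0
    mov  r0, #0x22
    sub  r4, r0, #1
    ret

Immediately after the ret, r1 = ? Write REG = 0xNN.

REG = 0xdd

prologue: push r1 -> mem[0x7b]=0xdd, sp=0x7b
body[0] mov  r2, #0x4e -> r2=0x4e
body[1] add  r1, r4, #27 -> r1=0x4b
body[2] add  r2, r2, #57 -> r2=0x87
body[3] sub  r2, r1, #45 -> r2=0x1e
body[4] mov  r4, r0 -> r4=0x9d
body[5] mov  r0, #0x22 -> r0=0x22
body[6] sub  r4, r0, #1 -> r4=0x21
epilogue: pop r1=0xdd, sp=0x7c
r1 is callee-saved -> restored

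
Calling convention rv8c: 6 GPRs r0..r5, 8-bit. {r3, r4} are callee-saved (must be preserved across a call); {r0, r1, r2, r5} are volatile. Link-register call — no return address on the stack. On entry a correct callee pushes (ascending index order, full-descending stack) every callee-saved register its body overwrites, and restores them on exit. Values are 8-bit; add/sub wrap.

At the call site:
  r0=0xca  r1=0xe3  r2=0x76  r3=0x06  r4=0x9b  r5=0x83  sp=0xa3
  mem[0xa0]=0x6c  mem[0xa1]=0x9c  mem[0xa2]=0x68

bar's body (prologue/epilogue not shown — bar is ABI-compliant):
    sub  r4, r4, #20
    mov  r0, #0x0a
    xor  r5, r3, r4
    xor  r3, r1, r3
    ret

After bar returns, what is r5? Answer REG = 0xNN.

prologue: push r3 → mem[0xa2]=0x06, sp=0xa2
prologue: push r4 → mem[0xa1]=0x9b, sp=0xa1
body[0] sub  r4, r4, #20 → r4=0x87
body[1] mov  r0, #0x0a → r0=0x0a
body[2] xor  r5, r3, r4 → r5=0x81
body[3] xor  r3, r1, r3 → r3=0xe5
epilogue: pop r4=0x9b, sp=0xa2
epilogue: pop r3=0x06, sp=0xa3
r5 is caller-saved → body value

REG = 0x81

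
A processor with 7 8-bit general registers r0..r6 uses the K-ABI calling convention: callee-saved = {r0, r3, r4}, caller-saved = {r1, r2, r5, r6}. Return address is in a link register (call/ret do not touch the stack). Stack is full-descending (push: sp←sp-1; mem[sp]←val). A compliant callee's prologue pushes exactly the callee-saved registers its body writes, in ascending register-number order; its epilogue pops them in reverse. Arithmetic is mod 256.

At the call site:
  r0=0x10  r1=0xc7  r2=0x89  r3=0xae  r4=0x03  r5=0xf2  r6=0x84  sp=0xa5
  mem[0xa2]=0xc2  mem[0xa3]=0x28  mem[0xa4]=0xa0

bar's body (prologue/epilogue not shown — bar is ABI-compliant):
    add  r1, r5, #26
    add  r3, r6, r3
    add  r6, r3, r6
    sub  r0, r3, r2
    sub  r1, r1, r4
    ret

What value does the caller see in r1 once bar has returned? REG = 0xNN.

prologue: push r0 -> mem[0xa4]=0x10, sp=0xa4
prologue: push r3 -> mem[0xa3]=0xae, sp=0xa3
body[0] add  r1, r5, #26 -> r1=0x0c
body[1] add  r3, r6, r3 -> r3=0x32
body[2] add  r6, r3, r6 -> r6=0xb6
body[3] sub  r0, r3, r2 -> r0=0xa9
body[4] sub  r1, r1, r4 -> r1=0x09
epilogue: pop r3=0xae, sp=0xa4
epilogue: pop r0=0x10, sp=0xa5
r1 is caller-saved -> body value

REG = 0x09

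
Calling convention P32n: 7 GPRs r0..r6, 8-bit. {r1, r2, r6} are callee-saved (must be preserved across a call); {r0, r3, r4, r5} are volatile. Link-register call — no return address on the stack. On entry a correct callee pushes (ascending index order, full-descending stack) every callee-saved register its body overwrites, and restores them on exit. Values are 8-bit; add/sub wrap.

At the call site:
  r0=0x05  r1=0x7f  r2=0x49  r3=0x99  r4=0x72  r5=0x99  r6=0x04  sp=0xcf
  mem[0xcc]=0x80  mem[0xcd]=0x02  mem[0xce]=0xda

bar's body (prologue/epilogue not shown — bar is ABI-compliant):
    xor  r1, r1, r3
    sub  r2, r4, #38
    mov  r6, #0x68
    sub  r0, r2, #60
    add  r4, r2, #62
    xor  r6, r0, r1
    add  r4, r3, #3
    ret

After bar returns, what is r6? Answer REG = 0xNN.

REG = 0x04

prologue: push r1 → mem[0xce]=0x7f, sp=0xce
prologue: push r2 → mem[0xcd]=0x49, sp=0xcd
prologue: push r6 → mem[0xcc]=0x04, sp=0xcc
body[0] xor  r1, r1, r3 → r1=0xe6
body[1] sub  r2, r4, #38 → r2=0x4c
body[2] mov  r6, #0x68 → r6=0x68
body[3] sub  r0, r2, #60 → r0=0x10
body[4] add  r4, r2, #62 → r4=0x8a
body[5] xor  r6, r0, r1 → r6=0xf6
body[6] add  r4, r3, #3 → r4=0x9c
epilogue: pop r6=0x04, sp=0xcd
epilogue: pop r2=0x49, sp=0xce
epilogue: pop r1=0x7f, sp=0xcf
r6 is callee-saved → restored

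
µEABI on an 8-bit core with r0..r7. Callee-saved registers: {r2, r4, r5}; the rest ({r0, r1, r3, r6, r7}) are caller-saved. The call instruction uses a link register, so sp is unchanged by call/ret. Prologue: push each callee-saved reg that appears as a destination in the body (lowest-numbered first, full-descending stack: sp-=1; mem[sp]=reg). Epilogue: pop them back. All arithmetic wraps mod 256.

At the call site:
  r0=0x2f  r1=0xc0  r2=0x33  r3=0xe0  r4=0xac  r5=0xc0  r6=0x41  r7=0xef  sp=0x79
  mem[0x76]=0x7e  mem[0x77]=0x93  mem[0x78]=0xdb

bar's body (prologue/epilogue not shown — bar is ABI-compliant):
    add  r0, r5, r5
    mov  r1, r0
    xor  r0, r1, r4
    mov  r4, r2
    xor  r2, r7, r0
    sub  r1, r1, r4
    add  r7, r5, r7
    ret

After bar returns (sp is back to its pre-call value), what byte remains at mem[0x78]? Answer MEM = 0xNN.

prologue: push r2 -> mem[0x78]=0x33, sp=0x78
prologue: push r4 -> mem[0x77]=0xac, sp=0x77
body[0] add  r0, r5, r5 -> r0=0x80
body[1] mov  r1, r0 -> r1=0x80
body[2] xor  r0, r1, r4 -> r0=0x2c
body[3] mov  r4, r2 -> r4=0x33
body[4] xor  r2, r7, r0 -> r2=0xc3
body[5] sub  r1, r1, r4 -> r1=0x4d
body[6] add  r7, r5, r7 -> r7=0xaf
epilogue: pop r4=0xac, sp=0x78
epilogue: pop r2=0x33, sp=0x79
prologue pushed ['r2', 'r4'] at ['0x78', '0x77']

MEM = 0x33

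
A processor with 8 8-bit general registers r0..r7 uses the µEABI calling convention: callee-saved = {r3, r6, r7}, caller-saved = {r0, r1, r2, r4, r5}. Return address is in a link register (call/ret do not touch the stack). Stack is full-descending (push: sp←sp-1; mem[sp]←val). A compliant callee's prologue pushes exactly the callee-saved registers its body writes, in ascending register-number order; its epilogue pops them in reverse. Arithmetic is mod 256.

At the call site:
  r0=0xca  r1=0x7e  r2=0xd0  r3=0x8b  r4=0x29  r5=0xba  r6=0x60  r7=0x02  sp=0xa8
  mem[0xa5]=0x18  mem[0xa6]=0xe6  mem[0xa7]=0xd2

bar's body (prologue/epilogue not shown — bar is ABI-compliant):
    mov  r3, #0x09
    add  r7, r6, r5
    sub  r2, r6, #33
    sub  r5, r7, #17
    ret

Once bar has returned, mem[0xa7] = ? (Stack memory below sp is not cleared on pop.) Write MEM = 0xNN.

MEM = 0x8b

prologue: push r3 -> mem[0xa7]=0x8b, sp=0xa7
prologue: push r7 -> mem[0xa6]=0x02, sp=0xa6
body[0] mov  r3, #0x09 -> r3=0x09
body[1] add  r7, r6, r5 -> r7=0x1a
body[2] sub  r2, r6, #33 -> r2=0x3f
body[3] sub  r5, r7, #17 -> r5=0x09
epilogue: pop r7=0x02, sp=0xa7
epilogue: pop r3=0x8b, sp=0xa8
prologue pushed ['r3', 'r7'] at ['0xa7', '0xa6']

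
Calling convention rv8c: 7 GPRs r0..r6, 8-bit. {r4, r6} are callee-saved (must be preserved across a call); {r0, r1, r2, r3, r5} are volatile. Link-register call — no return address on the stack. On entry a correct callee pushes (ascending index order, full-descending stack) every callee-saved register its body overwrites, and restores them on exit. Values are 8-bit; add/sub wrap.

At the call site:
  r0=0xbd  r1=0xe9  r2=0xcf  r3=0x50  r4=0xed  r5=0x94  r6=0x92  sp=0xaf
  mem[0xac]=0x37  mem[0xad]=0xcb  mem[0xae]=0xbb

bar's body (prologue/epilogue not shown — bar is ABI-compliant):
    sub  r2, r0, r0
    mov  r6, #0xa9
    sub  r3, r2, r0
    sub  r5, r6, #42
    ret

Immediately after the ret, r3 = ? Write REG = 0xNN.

REG = 0x43

prologue: push r6 -> mem[0xae]=0x92, sp=0xae
body[0] sub  r2, r0, r0 -> r2=0x00
body[1] mov  r6, #0xa9 -> r6=0xa9
body[2] sub  r3, r2, r0 -> r3=0x43
body[3] sub  r5, r6, #42 -> r5=0x7f
epilogue: pop r6=0x92, sp=0xaf
r3 is caller-saved -> body value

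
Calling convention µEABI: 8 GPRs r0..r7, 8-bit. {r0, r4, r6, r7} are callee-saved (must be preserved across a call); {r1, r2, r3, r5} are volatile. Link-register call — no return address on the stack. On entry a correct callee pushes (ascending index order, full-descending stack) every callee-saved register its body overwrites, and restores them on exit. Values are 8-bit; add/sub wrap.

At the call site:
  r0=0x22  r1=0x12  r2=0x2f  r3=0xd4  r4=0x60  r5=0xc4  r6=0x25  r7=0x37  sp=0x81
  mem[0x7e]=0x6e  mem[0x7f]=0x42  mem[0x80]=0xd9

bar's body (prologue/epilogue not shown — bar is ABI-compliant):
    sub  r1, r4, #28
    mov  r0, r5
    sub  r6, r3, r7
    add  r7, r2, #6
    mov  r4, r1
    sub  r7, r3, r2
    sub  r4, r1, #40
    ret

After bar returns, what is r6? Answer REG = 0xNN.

prologue: push r0 → mem[0x80]=0x22, sp=0x80
prologue: push r4 → mem[0x7f]=0x60, sp=0x7f
prologue: push r6 → mem[0x7e]=0x25, sp=0x7e
prologue: push r7 → mem[0x7d]=0x37, sp=0x7d
body[0] sub  r1, r4, #28 → r1=0x44
body[1] mov  r0, r5 → r0=0xc4
body[2] sub  r6, r3, r7 → r6=0x9d
body[3] add  r7, r2, #6 → r7=0x35
body[4] mov  r4, r1 → r4=0x44
body[5] sub  r7, r3, r2 → r7=0xa5
body[6] sub  r4, r1, #40 → r4=0x1c
epilogue: pop r7=0x37, sp=0x7e
epilogue: pop r6=0x25, sp=0x7f
epilogue: pop r4=0x60, sp=0x80
epilogue: pop r0=0x22, sp=0x81
r6 is callee-saved → restored

REG = 0x25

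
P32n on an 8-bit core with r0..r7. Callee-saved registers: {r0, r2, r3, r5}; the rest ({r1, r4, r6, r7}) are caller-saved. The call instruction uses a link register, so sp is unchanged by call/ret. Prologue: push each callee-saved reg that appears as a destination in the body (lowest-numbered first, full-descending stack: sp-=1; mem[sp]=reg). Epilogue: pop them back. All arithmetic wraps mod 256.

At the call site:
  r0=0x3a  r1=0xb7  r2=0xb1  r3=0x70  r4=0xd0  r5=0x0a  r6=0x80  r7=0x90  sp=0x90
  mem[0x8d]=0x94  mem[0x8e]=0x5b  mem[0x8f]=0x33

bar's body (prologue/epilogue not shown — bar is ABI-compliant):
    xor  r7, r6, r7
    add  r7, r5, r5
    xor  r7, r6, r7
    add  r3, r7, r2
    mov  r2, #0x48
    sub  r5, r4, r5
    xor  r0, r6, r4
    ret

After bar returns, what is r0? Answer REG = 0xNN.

prologue: push r0 → mem[0x8f]=0x3a, sp=0x8f
prologue: push r2 → mem[0x8e]=0xb1, sp=0x8e
prologue: push r3 → mem[0x8d]=0x70, sp=0x8d
prologue: push r5 → mem[0x8c]=0x0a, sp=0x8c
body[0] xor  r7, r6, r7 → r7=0x10
body[1] add  r7, r5, r5 → r7=0x14
body[2] xor  r7, r6, r7 → r7=0x94
body[3] add  r3, r7, r2 → r3=0x45
body[4] mov  r2, #0x48 → r2=0x48
body[5] sub  r5, r4, r5 → r5=0xc6
body[6] xor  r0, r6, r4 → r0=0x50
epilogue: pop r5=0x0a, sp=0x8d
epilogue: pop r3=0x70, sp=0x8e
epilogue: pop r2=0xb1, sp=0x8f
epilogue: pop r0=0x3a, sp=0x90
r0 is callee-saved → restored

REG = 0x3a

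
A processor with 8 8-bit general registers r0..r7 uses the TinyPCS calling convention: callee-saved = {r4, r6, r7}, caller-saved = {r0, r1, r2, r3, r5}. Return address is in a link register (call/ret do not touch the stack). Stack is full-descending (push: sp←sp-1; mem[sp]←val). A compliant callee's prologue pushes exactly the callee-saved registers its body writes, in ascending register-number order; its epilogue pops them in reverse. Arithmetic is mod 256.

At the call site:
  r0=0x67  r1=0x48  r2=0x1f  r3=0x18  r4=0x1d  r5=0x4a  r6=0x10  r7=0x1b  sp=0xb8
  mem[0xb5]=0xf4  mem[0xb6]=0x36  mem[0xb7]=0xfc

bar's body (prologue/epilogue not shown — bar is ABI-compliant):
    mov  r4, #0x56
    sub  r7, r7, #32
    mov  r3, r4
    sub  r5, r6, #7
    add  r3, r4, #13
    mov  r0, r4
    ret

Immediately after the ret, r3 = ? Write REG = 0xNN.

prologue: push r4 → mem[0xb7]=0x1d, sp=0xb7
prologue: push r7 → mem[0xb6]=0x1b, sp=0xb6
body[0] mov  r4, #0x56 → r4=0x56
body[1] sub  r7, r7, #32 → r7=0xfb
body[2] mov  r3, r4 → r3=0x56
body[3] sub  r5, r6, #7 → r5=0x09
body[4] add  r3, r4, #13 → r3=0x63
body[5] mov  r0, r4 → r0=0x56
epilogue: pop r7=0x1b, sp=0xb7
epilogue: pop r4=0x1d, sp=0xb8
r3 is caller-saved → body value

REG = 0x63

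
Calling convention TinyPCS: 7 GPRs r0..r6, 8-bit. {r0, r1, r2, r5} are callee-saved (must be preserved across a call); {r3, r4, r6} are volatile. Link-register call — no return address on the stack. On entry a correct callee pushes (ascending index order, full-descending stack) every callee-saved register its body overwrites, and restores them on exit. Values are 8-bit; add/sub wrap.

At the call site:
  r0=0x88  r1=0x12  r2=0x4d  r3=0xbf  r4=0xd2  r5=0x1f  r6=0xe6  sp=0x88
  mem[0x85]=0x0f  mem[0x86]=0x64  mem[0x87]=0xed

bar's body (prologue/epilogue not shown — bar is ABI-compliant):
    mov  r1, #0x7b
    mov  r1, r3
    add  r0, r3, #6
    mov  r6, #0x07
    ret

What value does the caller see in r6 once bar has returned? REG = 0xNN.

REG = 0x07

prologue: push r0 -> mem[0x87]=0x88, sp=0x87
prologue: push r1 -> mem[0x86]=0x12, sp=0x86
body[0] mov  r1, #0x7b -> r1=0x7b
body[1] mov  r1, r3 -> r1=0xbf
body[2] add  r0, r3, #6 -> r0=0xc5
body[3] mov  r6, #0x07 -> r6=0x07
epilogue: pop r1=0x12, sp=0x87
epilogue: pop r0=0x88, sp=0x88
r6 is caller-saved -> body value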